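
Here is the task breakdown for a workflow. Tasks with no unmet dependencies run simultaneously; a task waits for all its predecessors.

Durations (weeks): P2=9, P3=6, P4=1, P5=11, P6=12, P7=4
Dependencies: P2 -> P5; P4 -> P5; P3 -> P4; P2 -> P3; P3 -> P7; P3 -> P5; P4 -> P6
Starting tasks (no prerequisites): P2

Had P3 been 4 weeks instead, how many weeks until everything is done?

26

The binding path is P2→P3→P4→P6 = 9+6+1+12 = 28; finish at 28 weeks.
P3 lies on that path, so at 4 weeks the path becomes 26 weeks.
That remains the longest chain; total 26 weeks.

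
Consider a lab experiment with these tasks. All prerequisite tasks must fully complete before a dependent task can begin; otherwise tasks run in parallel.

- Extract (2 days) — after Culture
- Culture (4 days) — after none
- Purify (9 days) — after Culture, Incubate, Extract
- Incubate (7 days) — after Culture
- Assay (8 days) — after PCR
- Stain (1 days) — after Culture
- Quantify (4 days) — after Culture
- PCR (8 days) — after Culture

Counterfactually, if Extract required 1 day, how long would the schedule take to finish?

Actual critical path: Culture→Incubate→Purify = 4+7+9 = 20 ⇒ 20 days.
Extract is off the critical path — its longest chain is 15 days, giving 5 of slack.
The critical path is still Culture→Incubate→Purify; finish is now 20 days.

20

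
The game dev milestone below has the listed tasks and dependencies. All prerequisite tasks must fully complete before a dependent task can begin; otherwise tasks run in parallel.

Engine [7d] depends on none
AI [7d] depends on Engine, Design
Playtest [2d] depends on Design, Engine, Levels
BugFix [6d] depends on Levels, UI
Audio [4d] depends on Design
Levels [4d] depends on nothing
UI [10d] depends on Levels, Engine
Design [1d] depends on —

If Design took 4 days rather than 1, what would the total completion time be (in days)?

23

Baseline: Engine→UI→BugFix = 7+10+6 = 23 → 23 days.
Design has 15 days of float (longest path through it is 8).
No other chain overtakes it, so the finish is 23 days.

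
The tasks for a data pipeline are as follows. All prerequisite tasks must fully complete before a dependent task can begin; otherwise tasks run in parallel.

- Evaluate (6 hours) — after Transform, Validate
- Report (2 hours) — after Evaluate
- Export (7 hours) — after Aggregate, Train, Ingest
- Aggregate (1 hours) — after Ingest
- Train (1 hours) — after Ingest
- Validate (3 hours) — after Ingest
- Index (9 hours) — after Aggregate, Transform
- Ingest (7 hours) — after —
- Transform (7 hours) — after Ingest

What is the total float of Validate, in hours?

5

Critical path: Ingest→Transform→Index = 7+7+9 = 23, so the finish is 23 hours.
Validate finishes as early as 10 and must finish by 15.
Float = 23 − 18 = 5.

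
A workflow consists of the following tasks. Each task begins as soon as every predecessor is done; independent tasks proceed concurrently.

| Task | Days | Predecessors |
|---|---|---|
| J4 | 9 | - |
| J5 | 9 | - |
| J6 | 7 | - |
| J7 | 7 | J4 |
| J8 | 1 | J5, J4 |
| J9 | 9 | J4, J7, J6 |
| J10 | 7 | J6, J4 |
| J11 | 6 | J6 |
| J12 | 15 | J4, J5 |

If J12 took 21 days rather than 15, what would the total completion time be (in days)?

30

As given, the longest chain is J4→J7→J9 = 9+7+9 = 25, so the finish is 25 days.
J12 is off the critical path — its longest chain is 24 days, giving 1 of slack.
The binding chain switches to J4→J12 = 9+21 = 30; finish 30 days.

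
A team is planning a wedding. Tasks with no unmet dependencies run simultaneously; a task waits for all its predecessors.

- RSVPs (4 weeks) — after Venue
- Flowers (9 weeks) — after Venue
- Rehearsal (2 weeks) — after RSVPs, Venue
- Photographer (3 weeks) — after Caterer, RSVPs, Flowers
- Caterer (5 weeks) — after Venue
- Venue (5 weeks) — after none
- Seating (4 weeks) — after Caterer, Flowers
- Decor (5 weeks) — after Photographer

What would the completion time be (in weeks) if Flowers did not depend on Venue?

18

With the dependency in place, Venue→Flowers→Photographer→Decor = 5+9+3+5 = 22 sets the finish at 22 weeks.
Without Venue→Flowers, Flowers's earliest start moves from 5 to 0.
After: Venue→Caterer→Photographer→Decor = 5+5+3+5 = 18 → 18 weeks.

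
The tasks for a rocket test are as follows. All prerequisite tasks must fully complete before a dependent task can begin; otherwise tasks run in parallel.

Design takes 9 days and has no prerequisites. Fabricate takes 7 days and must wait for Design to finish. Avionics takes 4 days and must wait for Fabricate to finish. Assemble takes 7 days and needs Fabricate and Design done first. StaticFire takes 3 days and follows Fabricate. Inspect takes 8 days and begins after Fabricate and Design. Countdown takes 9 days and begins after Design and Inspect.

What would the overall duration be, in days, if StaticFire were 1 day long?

As given, the longest chain is Design→Fabricate→Inspect→Countdown = 9+7+8+9 = 33, so the finish is 33 days.
StaticFire is off the critical path — its longest chain is 19 days, giving 14 of slack.
That remains the longest chain; total 33 days.

33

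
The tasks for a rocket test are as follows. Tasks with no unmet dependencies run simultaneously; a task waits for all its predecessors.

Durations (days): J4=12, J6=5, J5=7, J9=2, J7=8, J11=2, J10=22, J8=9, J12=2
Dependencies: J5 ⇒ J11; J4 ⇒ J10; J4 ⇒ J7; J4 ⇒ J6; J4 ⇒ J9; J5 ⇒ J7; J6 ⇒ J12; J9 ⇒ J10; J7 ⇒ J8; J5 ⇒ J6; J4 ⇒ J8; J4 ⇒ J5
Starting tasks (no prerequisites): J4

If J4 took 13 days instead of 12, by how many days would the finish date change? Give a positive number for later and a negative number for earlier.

1

Actual critical path: J4→J5→J7→J8 = 12+7+8+9 = 36 ⇒ 36 days.
Since J4 is critical, the +1 change carries straight to that chain (now 37 days).
The critical path is still J4→J5→J7→J8; finish is now 37 days.
Change in finish: 37 − 36 = +1 days.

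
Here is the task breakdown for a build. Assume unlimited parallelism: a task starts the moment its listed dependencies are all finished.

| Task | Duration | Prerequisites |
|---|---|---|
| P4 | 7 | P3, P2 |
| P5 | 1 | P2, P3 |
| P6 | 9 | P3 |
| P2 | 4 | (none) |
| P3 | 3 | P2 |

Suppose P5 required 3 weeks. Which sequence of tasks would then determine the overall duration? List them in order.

P2, P3, P6

Baseline: P2→P3→P6 = 4+3+9 = 16 → 16 weeks.
The longest path through P5 is only 8 weeks, so P5 has float 8.
That remains the longest chain; total 16 weeks.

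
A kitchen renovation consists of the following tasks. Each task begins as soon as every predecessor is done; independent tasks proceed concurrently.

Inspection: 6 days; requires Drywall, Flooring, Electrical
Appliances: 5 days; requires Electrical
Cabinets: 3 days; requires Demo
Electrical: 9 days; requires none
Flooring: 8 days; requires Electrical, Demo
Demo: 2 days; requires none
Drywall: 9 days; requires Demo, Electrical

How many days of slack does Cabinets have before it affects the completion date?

The longest chain is Electrical→Drywall→Inspection = 9+9+6 = 24; overall finish 24 days.
Cabinets finishes as early as 5 and must finish by 24.
Float = 24 − 5 = 19.

19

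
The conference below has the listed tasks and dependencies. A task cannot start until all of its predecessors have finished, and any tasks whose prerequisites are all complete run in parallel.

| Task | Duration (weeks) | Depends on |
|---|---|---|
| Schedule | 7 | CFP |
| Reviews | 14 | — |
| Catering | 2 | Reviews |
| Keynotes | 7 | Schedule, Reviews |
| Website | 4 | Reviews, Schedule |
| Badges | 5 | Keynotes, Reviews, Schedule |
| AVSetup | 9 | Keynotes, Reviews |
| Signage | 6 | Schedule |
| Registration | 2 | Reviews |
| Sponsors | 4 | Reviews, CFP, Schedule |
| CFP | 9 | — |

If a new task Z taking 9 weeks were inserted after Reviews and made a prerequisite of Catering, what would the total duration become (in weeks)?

Originally the project takes 32 weeks.
With Z inserted, Catering now waits for max(Reviews, Z).
New critical path: CFP→Schedule→Keynotes→AVSetup = 9+7+7+9 = 32 ⇒ 32 weeks.

32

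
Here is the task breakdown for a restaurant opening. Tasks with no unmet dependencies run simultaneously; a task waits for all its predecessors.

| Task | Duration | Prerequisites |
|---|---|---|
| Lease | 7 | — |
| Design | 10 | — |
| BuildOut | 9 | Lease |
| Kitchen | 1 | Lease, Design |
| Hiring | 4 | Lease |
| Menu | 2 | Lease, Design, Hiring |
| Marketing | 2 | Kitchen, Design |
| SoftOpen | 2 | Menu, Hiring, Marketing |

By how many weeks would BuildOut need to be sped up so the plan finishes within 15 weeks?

1

Current finish: 16 weeks; target: 15.
BuildOut is on every critical path, so each week cut from BuildOut cuts the finish by one (this holds down to a finish of 15).
Need 16 − 15 = 1 week off BuildOut → BuildOut becomes 8 weeks, finish becomes 15.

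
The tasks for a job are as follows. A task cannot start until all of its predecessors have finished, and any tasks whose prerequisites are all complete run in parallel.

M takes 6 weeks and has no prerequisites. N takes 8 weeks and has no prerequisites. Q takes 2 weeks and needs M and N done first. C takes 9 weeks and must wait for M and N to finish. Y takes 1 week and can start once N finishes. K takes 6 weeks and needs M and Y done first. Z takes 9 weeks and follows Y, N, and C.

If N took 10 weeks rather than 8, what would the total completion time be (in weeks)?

28

Actual critical path: N→C→Z = 8+9+9 = 26 ⇒ 26 weeks.
N lies on that path, so at 10 weeks the path becomes 28 weeks.
That remains the longest chain; total 28 weeks.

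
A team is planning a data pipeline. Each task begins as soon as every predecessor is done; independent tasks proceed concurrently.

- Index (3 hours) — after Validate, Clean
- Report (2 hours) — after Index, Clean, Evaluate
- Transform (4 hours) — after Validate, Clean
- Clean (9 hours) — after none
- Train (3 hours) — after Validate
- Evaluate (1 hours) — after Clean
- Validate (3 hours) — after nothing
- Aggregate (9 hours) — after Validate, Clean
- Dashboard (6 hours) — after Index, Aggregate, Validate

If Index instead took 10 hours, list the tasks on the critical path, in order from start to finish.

Actual critical path: Clean→Aggregate→Dashboard = 9+9+6 = 24 ⇒ 24 hours.
Index is off the critical path — its longest chain is 18 hours, giving 6 of slack.
The binding chain switches to Clean→Index→Dashboard = 9+10+6 = 25; finish 25 hours.

Clean, Index, Dashboard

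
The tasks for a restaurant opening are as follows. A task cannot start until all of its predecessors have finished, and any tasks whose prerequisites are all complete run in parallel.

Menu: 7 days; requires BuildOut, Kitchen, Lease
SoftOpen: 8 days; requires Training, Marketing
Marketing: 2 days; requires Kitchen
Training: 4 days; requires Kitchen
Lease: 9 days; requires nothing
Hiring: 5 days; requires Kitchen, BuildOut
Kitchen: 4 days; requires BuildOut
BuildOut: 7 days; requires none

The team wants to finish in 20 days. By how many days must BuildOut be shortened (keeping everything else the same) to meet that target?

3

Current finish: 23 days; target: 20.
BuildOut is on every critical path, so each day cut from BuildOut cuts the finish by one (this holds down to a finish of 17).
Need 23 − 20 = 3 days off BuildOut → BuildOut becomes 4 days, finish becomes 20.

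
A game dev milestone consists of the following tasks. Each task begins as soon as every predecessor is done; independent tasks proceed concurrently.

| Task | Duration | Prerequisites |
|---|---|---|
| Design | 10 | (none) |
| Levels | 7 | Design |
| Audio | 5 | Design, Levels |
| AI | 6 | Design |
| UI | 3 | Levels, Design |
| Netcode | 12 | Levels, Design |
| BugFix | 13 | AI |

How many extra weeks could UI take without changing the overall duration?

The longest chain is Design→Levels→Netcode = 10+7+12 = 29; overall finish 29 weeks.
UI finishes as early as 20 and must finish by 29.
So UI can slip 29 − 20 = 9 weeks.

9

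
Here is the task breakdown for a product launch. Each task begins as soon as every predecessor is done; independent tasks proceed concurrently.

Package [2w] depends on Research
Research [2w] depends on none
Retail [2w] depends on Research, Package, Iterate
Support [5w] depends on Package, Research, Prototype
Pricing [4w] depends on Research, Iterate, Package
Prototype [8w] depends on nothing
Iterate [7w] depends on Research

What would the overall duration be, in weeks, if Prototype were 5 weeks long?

13

The binding path is Prototype→Support = 8+5 = 13; finish at 13 weeks.
Prototype is on the critical path; changing it to 5 makes that path 10 weeks.
Now Research→Iterate→Pricing = 2+7+4 = 13 is longest, so the finish becomes 13 weeks.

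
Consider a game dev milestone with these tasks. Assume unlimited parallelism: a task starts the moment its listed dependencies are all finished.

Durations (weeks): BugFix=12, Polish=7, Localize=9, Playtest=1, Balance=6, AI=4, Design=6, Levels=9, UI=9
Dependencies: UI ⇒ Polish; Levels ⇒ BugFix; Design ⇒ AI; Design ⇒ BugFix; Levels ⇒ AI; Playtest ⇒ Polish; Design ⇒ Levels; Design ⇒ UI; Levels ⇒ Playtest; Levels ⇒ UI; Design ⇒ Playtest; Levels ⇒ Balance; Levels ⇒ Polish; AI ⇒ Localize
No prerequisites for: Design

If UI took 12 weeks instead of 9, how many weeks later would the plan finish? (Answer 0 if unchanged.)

3

As given, the longest chain is Design→Levels→UI→Polish = 6+9+9+7 = 31, so the finish is 31 weeks.
Since UI is critical, the +3 change carries straight to that chain (now 34 weeks).
No other chain overtakes it, so the finish is 34 weeks.
Change in finish: 34 − 31 = +3 weeks.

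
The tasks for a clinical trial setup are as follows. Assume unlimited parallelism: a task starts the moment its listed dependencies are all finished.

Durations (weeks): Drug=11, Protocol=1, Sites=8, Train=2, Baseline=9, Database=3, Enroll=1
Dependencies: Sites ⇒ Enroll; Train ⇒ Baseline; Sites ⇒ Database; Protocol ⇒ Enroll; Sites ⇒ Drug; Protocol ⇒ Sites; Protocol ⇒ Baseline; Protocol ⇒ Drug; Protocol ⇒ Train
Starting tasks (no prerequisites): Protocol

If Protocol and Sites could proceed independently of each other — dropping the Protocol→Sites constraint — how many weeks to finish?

With the dependency in place, Protocol→Sites→Drug = 1+8+11 = 20 sets the finish at 20 weeks.
Without Protocol→Sites, Sites's earliest start moves from 1 to 0.
The longest chain is now Sites→Drug = 8+11 = 19, so the clinical trial setup takes 19 weeks.

19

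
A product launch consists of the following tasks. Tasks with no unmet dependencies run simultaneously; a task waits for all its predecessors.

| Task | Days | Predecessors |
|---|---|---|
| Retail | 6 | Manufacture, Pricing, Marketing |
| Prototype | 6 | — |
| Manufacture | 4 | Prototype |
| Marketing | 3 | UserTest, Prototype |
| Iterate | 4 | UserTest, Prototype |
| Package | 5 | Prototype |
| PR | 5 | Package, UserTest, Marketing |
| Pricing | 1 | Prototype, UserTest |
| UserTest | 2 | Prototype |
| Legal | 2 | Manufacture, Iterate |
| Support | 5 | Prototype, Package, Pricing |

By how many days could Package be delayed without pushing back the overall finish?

Critical path: Prototype→UserTest→Marketing→Retail = 6+2+3+6 = 17, so the finish is 17 days.
The longest chain containing Package totals 16 days.
Float = 17 − 16 = 1.

1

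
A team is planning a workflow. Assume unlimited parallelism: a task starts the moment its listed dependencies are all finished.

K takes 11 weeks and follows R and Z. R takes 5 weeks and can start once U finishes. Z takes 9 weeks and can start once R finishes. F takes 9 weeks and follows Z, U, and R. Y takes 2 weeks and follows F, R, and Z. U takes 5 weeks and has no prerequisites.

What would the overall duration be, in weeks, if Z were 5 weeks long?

26

As given, the longest chain is U→R→Z→F→Y = 5+5+9+9+2 = 30, so the finish is 30 weeks.
Z is on the critical path; changing it to 5 makes that path 26 weeks.
That remains the longest chain; total 26 weeks.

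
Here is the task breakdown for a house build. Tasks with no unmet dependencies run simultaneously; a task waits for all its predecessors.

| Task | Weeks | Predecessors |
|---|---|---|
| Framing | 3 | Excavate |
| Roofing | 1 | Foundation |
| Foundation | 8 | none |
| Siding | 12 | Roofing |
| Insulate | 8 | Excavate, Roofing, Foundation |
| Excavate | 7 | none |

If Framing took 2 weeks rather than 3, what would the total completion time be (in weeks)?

Critical path before the change: Foundation→Roofing→Siding = 8+1+12 = 21 giving 21 weeks.
Framing has 11 weeks of float (longest path through it is 10).
That remains the longest chain; total 21 weeks.

21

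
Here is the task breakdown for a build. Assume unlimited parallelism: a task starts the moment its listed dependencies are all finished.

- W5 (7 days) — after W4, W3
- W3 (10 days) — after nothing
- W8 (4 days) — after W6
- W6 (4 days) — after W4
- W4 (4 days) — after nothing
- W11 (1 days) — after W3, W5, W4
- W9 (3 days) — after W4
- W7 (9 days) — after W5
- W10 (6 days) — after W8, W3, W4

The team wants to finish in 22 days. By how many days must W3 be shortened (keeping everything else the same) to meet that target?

Current finish: 26 days; target: 22.
W3 is on every critical path, so each day cut from W3 cuts the finish by one (this holds down to a finish of 20).
Need 26 − 22 = 4 days off W3 → W3 becomes 6 days, finish becomes 22.

4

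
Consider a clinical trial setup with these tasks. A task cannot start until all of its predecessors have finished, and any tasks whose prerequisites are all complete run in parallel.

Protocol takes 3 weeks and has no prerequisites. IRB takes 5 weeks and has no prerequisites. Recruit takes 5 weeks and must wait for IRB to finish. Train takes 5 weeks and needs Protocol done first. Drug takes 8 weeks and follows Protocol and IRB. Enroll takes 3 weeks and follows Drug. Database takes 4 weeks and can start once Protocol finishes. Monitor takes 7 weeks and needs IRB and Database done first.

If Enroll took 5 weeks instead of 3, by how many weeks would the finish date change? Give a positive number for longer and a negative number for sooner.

2

Actual critical path: IRB→Drug→Enroll = 5+8+3 = 16 ⇒ 16 weeks.
Enroll lies on that path, so at 5 weeks the path becomes 18 weeks.
No other chain overtakes it, so the finish is 18 weeks.
Change in finish: 18 − 16 = +2 weeks.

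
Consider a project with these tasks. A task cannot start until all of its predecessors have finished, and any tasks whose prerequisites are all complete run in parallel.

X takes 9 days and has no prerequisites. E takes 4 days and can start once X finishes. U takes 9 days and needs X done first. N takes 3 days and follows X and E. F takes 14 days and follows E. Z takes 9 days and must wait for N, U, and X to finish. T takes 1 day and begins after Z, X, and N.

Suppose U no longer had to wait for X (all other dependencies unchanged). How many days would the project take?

27

Before: longest chain X→U→Z→T = 9+9+9+1 = 28, finish 28.
Without X→U, U's earliest start moves from 9 to 0.
New critical path: X→E→F = 9+4+14 = 27 ⇒ 27 days.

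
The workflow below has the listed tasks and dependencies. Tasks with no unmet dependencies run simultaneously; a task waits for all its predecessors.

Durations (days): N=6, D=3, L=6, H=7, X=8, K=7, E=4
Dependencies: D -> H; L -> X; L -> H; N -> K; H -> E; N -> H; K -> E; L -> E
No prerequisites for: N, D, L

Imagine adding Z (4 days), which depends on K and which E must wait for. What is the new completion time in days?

21

Originally the plan takes 17 days.
With Z inserted, E now waits for max(H, L, K, Z).
New critical path: N→K→Z→E = 6+7+4+4 = 21 ⇒ 21 days.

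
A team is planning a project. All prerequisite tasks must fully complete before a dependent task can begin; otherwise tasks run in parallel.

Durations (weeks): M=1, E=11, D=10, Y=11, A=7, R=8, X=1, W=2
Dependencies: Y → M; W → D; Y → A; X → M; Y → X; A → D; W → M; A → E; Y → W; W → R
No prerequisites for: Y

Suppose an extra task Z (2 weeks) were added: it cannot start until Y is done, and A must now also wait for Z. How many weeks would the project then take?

31

Originally the project takes 29 weeks.
With Z inserted, A now waits for max(Y, Z).
New critical path: Y→Z→A→E = 11+2+7+11 = 31 ⇒ 31 weeks.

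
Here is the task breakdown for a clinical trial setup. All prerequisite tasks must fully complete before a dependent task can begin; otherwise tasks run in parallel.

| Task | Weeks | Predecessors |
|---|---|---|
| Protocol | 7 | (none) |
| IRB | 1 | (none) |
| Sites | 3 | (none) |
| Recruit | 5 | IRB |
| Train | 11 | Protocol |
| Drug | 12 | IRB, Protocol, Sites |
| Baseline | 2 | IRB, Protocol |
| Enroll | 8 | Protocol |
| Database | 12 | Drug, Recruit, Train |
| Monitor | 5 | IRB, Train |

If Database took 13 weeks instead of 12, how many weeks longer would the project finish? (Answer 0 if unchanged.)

The binding path is Protocol→Drug→Database = 7+12+12 = 31; finish at 31 weeks.
Database lies on that path, so at 13 weeks the path becomes 32 weeks.
The critical path is still Protocol→Drug→Database; finish is now 32 weeks.
Change in finish: 32 − 31 = +1 weeks.

1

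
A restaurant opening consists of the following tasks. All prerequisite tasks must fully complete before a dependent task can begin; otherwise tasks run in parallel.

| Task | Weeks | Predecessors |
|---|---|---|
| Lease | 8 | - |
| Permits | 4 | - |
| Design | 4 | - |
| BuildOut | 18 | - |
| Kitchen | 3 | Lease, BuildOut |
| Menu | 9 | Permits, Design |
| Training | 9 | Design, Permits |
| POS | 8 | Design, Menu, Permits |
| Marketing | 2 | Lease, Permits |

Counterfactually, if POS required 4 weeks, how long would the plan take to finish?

21

The binding path is Permits→Menu→POS = 4+9+8 = 21; finish at 21 weeks.
Since POS is critical, the -4 change carries straight to that chain (now 17 weeks).
New critical path: BuildOut→Kitchen = 18+3 = 21 ⇒ 21 weeks.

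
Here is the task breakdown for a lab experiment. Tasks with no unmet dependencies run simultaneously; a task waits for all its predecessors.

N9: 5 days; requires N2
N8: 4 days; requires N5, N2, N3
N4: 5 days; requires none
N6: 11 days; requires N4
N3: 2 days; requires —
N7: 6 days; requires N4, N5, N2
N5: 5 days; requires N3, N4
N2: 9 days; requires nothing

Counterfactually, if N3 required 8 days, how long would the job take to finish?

Actual critical path: N4→N5→N7 = 5+5+6 = 16 ⇒ 16 days.
N3 is off the critical path — its longest chain is 13 days, giving 3 of slack.
New critical path: N3→N5→N7 = 8+5+6 = 19 ⇒ 19 days.

19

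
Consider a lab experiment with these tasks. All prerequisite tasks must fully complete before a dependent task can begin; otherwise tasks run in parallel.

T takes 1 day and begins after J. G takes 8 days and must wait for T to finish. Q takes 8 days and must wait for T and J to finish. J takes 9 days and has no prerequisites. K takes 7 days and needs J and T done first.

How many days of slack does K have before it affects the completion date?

The longest chain is J→T→G = 9+1+8 = 18; overall finish 18 days.
K finishes as early as 17 and must finish by 18.
Float = 18 − 17 = 1.

1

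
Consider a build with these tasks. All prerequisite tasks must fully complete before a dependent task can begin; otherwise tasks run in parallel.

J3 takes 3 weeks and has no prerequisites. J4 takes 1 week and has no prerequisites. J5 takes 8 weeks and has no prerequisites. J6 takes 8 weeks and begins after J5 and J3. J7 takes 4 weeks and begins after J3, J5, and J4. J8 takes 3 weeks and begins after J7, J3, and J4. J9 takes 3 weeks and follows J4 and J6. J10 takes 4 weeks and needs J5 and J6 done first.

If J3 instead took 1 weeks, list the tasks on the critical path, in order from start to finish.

Critical path before the change: J5→J6→J10 = 8+8+4 = 20 giving 20 weeks.
The longest path through J3 is only 15 weeks, so J3 has float 5.
That remains the longest chain; total 20 weeks.

J5, J6, J10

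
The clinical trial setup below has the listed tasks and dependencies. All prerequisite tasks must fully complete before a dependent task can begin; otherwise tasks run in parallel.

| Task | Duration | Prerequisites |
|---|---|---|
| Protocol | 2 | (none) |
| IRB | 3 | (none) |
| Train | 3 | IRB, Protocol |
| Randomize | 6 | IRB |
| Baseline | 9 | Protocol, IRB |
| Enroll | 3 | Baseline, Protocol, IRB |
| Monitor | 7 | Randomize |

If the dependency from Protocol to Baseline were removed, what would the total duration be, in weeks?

16

Original critical path: IRB→Randomize→Monitor = 3+6+7 = 16 ⇒ 16 weeks.
Dropping Protocol→Baseline doesn't change Baseline's earliest start (3); another predecessor still binds.
The longest chain is now IRB→Randomize→Monitor = 3+6+7 = 16, so the clinical trial setup takes 16 weeks.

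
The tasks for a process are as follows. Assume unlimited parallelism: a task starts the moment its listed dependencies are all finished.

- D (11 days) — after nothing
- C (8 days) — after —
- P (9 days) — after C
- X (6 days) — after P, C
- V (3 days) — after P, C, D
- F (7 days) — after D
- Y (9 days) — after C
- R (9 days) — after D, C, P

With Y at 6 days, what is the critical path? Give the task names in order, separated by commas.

C, P, R

Critical path before the change: C→P→R = 8+9+9 = 26 giving 26 days.
Y has 9 days of float (longest path through it is 17).
No other chain overtakes it, so the finish is 26 days.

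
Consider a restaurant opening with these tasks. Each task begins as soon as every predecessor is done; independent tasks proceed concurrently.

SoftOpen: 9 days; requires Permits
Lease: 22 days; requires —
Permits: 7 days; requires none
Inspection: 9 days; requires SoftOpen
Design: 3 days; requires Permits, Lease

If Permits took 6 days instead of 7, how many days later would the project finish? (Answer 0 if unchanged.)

0

The binding path is Permits→SoftOpen→Inspection = 7+9+9 = 25; finish at 25 days.
Permits is on the critical path; changing it to 6 makes that path 24 days.
The binding chain switches to Lease→Design = 22+3 = 25; finish 25 days.
Change in finish: 25 − 25 = +0 days.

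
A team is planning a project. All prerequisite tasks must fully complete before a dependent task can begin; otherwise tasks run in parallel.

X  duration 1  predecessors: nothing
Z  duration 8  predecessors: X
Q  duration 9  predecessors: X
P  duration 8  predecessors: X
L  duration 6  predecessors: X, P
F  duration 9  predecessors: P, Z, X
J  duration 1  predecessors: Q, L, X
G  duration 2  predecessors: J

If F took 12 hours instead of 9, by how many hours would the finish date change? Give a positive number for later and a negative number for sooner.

3

The binding path is X→Z→F = 1+8+9 = 18; finish at 18 hours.
Since F is critical, the +3 change carries straight to that chain (now 21 hours).
The critical path is still X→Z→F; finish is now 21 hours.
Change in finish: 21 − 18 = +3 hours.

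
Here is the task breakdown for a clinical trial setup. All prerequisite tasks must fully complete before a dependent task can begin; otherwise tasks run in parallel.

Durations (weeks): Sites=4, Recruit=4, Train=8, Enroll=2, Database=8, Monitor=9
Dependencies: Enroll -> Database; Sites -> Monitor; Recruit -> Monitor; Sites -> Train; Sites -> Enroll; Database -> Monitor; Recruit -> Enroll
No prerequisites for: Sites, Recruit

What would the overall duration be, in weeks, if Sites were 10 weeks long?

Baseline: Sites→Enroll→Database→Monitor = 4+2+8+9 = 23 → 23 weeks.
Since Sites is critical, the +6 change carries straight to that chain (now 29 weeks).
No other chain overtakes it, so the finish is 29 weeks.

29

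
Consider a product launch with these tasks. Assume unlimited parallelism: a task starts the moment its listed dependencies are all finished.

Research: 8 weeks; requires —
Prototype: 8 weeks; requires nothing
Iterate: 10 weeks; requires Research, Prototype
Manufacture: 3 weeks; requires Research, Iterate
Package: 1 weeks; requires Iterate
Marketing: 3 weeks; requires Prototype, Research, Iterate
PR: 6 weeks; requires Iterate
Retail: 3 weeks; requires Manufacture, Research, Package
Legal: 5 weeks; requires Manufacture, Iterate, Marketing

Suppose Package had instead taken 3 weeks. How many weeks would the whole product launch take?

As given, the longest chain is Research→Iterate→Manufacture→Legal = 8+10+3+5 = 26, so the finish is 26 weeks.
The longest path through Package is only 22 weeks, so Package has float 4.
No other chain overtakes it, so the finish is 26 weeks.

26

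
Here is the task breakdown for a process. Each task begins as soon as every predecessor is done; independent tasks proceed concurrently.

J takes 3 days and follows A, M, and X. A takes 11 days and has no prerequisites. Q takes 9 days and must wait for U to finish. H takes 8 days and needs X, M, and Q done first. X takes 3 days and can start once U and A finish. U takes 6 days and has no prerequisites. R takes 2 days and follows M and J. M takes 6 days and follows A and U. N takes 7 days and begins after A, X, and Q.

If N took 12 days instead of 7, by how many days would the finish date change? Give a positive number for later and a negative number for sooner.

Actual critical path: A→M→H = 11+6+8 = 25 ⇒ 25 days.
The longest path through N is only 22 days, so N has float 3.
New critical path: U→Q→N = 6+9+12 = 27 ⇒ 27 days.
Change in finish: 27 − 25 = +2 days.

2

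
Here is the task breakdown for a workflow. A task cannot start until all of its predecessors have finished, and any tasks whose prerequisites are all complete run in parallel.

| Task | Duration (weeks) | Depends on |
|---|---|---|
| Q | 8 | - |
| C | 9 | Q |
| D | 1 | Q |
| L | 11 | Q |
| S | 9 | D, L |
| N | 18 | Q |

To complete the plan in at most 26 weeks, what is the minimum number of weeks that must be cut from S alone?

Current finish: 28 weeks; target: 26.
S is on every critical path, so each week cut from S cuts the finish by one (this holds down to a finish of 26).
Need 28 − 26 = 2 weeks off S → S becomes 7 weeks, finish becomes 26.

2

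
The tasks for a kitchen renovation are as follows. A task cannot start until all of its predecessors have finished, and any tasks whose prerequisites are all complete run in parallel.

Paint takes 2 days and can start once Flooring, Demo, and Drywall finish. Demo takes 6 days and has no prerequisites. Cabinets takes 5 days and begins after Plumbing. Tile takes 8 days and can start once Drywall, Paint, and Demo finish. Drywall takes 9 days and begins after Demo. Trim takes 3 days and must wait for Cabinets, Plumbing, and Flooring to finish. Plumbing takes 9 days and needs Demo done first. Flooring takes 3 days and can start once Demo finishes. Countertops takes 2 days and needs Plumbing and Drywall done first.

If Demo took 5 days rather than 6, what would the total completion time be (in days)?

24

The binding path is Demo→Drywall→Paint→Tile = 6+9+2+8 = 25; finish at 25 days.
Demo lies on that path, so at 5 days the path becomes 24 days.
The critical path is still Demo→Drywall→Paint→Tile; finish is now 24 days.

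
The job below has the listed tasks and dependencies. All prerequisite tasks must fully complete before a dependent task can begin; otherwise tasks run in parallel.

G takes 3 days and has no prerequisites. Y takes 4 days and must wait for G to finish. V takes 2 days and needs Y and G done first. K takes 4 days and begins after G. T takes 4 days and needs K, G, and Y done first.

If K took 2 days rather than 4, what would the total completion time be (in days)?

11

Baseline: G→K→T = 3+4+4 = 11 → 11 days.
K is on the critical path; changing it to 2 makes that path 9 days.
Now G→Y→T = 3+4+4 = 11 is longest, so the finish becomes 11 days.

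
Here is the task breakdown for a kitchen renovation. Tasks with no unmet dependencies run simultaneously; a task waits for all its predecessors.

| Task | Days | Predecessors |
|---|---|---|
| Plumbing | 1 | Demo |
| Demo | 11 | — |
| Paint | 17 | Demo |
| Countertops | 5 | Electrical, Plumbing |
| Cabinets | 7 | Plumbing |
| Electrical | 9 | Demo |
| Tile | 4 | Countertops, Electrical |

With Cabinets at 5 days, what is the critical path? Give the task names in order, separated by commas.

Demo, Electrical, Countertops, Tile

As given, the longest chain is Demo→Electrical→Countertops→Tile = 11+9+5+4 = 29, so the finish is 29 days.
The longest path through Cabinets is only 19 days, so Cabinets has float 10.
That remains the longest chain; total 29 days.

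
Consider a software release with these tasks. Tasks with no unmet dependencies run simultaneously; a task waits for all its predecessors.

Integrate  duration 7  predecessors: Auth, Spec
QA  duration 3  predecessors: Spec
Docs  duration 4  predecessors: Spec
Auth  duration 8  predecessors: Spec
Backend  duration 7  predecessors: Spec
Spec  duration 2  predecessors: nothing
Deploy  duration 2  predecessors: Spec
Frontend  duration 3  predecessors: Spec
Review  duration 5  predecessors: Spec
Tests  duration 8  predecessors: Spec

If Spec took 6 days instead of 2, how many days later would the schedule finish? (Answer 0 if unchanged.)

As given, the longest chain is Spec→Auth→Integrate = 2+8+7 = 17, so the finish is 17 days.
Spec lies on that path, so at 6 days the path becomes 21 days.
No other chain overtakes it, so the finish is 21 days.
Change in finish: 21 − 17 = +4 days.

4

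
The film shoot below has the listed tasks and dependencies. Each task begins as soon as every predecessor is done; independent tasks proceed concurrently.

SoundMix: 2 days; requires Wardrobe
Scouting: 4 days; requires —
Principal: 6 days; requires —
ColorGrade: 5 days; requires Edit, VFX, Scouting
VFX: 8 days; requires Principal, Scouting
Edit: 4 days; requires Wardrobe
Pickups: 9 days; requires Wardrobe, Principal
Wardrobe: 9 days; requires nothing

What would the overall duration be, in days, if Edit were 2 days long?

Critical path before the change: Principal→VFX→ColorGrade = 6+8+5 = 19 giving 19 days.
Edit is off the critical path — its longest chain is 18 days, giving 1 of slack.
No other chain overtakes it, so the finish is 19 days.

19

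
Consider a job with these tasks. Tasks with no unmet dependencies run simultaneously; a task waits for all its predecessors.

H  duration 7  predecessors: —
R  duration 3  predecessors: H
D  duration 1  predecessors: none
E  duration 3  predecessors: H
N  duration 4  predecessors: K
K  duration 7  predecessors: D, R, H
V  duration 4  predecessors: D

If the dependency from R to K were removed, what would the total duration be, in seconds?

18

Original critical path: H→R→K→N = 7+3+7+4 = 21 ⇒ 21 seconds.
Without R→K, K's earliest start moves from 10 to 7.
After: H→K→N = 7+7+4 = 18 → 18 seconds.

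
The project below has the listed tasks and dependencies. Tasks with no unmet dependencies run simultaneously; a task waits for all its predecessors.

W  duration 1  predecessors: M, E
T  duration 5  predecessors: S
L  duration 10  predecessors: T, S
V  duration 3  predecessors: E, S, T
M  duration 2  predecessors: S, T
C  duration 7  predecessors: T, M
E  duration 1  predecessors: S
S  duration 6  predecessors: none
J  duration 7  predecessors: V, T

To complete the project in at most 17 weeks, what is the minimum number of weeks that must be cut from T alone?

Current finish: 21 weeks; target: 17.
T is on every critical path, so each week cut from T cuts the finish by one (this holds down to a finish of 17).
Need 21 − 17 = 4 weeks off T → T becomes 1 week, finish becomes 17.

4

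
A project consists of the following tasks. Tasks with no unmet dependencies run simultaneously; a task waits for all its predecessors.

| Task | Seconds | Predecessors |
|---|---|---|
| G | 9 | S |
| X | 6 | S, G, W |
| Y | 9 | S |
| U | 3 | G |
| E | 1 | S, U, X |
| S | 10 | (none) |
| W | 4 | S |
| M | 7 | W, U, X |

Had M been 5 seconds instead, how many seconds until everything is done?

30

Actual critical path: S→G→X→M = 10+9+6+7 = 32 ⇒ 32 seconds.
M is on the critical path; changing it to 5 makes that path 30 seconds.
The critical path is still S→G→X→M; finish is now 30 seconds.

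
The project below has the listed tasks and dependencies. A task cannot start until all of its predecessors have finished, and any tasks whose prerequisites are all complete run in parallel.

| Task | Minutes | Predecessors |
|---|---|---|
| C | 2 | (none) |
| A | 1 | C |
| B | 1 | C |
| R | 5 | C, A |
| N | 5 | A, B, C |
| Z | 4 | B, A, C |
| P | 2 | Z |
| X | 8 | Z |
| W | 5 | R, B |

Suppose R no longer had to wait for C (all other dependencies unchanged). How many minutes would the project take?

15

With the dependency in place, C→A→Z→X = 2+1+4+8 = 15 sets the finish at 15 minutes.
Dropping C→R doesn't change R's earliest start (3); another predecessor still binds.
New critical path: C→A→Z→X = 2+1+4+8 = 15 ⇒ 15 minutes.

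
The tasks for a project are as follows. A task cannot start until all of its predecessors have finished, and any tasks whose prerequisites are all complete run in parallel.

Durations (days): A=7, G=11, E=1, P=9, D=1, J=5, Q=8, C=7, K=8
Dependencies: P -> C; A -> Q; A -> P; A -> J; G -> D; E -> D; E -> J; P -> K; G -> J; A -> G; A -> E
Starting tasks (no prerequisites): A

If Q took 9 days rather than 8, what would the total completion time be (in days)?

Critical path before the change: A→P→K = 7+9+8 = 24 giving 24 days.
The longest path through Q is only 15 days, so Q has float 9.
No other chain overtakes it, so the finish is 24 days.

24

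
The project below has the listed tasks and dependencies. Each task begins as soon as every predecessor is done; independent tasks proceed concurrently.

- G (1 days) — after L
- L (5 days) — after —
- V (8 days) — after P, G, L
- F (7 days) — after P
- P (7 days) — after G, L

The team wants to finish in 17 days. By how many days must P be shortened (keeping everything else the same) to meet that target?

Current finish: 21 days; target: 17.
P is on every critical path, so each day cut from P cuts the finish by one (this holds down to a finish of 15).
Need 21 − 17 = 4 days off P → P becomes 3 days, finish becomes 17.

4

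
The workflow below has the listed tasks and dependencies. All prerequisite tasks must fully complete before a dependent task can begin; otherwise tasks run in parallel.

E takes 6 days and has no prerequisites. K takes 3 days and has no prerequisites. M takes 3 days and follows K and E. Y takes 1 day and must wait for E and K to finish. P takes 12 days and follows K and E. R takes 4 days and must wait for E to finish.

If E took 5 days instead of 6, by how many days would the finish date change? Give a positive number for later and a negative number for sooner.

Actual critical path: E→P = 6+12 = 18 ⇒ 18 days.
Since E is critical, the -1 change carries straight to that chain (now 17 days).
That remains the longest chain; total 17 days.
Change in finish: 17 − 18 = -1 days.

-1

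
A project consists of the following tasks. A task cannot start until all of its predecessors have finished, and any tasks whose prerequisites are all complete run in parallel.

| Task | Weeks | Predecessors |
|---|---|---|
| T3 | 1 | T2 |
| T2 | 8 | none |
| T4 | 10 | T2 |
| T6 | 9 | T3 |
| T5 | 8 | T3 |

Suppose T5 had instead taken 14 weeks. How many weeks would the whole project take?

23

Critical path before the change: T2→T3→T6 = 8+1+9 = 18 giving 18 weeks.
The longest path through T5 is only 17 weeks, so T5 has float 1.
New critical path: T2→T3→T5 = 8+1+14 = 23 ⇒ 23 weeks.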